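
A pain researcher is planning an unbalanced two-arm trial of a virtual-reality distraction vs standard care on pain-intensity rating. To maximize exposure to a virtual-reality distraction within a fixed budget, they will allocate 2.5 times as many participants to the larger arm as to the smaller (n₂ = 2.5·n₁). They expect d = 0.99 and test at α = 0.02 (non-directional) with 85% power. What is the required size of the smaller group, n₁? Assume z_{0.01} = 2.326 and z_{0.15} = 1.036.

n₁ = 17

With allocation ratio k = n₂/n₁ = 2.5, Var(x̄₁−x̄₂) = σ²(1/n₁ + 1/(k·n₁)) = σ²·(k+1)/(k·n₁).
So n₁ = (1 + 1/k)·((z_{α/2} + z_β)/d)² = 1.400 × (3.362/0.99)².
n₁ = 1.400 × 11.53 = 16.1.
Round up: n₁ = 17, giving n₂ = ⌈2.5 × 17⌉ = ⌈42.5⌉ = 43.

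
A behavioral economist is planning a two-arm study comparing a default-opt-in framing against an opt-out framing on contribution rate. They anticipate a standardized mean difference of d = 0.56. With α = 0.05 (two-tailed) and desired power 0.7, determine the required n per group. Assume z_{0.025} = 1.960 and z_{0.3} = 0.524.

n = 40 per group

For two independent groups with equal n: n = 2·((z_{α/2} + z_β) / d)².
z_{α/2} + z_β = 1.960 + 0.524 = 2.484.
n = 2 × (2.484 / 0.56)² = 2 × 4.436² = 2 × 19.68 = 39.4.
Round up to the next whole participant.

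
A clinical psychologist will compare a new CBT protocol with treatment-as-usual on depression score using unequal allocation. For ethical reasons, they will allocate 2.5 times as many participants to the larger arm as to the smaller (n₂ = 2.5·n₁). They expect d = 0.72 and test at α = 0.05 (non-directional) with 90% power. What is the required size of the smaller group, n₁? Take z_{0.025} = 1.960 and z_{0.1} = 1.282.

With allocation ratio k = n₂/n₁ = 2.5, Var(x̄₁−x̄₂) = σ²(1/n₁ + 1/(k·n₁)) = σ²·(k+1)/(k·n₁).
So n₁ = (1 + 1/k)·((z_{α/2} + z_β)/d)² = 1.400 × (3.242/0.72)².
n₁ = 1.400 × 20.28 = 28.4.
Round up: n₁ = 29, giving n₂ = ⌈2.5 × 29⌉ = ⌈72.5⌉ = 73.

n₁ = 29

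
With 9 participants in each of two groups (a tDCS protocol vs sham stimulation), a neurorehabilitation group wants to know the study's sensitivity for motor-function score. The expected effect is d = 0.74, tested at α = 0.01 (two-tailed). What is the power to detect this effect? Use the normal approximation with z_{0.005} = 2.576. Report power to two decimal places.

power ≈ 0.16

For two equal groups, power = Φ(d·√(n/2) − z_{α/2}).
d·√(n/2) = 0.74 × √(9/2) = 0.74 × 2.121 = 1.570.
z_β = 1.570 − 2.576 = -1.006.
Power = Φ(-1.006) = 0.157.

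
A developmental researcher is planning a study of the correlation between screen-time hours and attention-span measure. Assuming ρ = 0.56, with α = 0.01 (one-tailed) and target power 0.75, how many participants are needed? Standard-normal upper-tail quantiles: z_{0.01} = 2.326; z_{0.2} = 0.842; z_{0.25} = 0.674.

Fisher's z: C = ½·ln((1+r)/(1−r)) = ½·ln(3.5455) = 0.6328.
n = ((z_{α} + z_β)/C)² + 3.
(2.326 + 0.674) / 0.6328 = 3.000 / 0.6328 = 4.741.
n = 4.741² + 3 = 22.48 + 3 = 25.5.
Round up.

n = 26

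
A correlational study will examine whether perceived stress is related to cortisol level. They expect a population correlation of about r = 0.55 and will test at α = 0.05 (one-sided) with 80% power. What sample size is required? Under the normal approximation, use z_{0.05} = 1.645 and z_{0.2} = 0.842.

n = 20

Fisher's z: C = ½·ln((1+r)/(1−r)) = ½·ln(3.4444) = 0.6184.
n = ((z_{α} + z_β)/C)² + 3.
(1.645 + 0.842) / 0.6184 = 2.487 / 0.6184 = 4.022.
n = 4.022² + 3 = 16.17 + 3 = 19.2.
Round up.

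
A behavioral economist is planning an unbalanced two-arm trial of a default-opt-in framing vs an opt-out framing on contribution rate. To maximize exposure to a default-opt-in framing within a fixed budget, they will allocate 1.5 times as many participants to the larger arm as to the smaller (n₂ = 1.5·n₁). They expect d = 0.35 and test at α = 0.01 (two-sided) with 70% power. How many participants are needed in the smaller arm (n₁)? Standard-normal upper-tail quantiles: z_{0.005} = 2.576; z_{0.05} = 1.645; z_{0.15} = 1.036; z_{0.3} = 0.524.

n₁ = 131

With allocation ratio k = n₂/n₁ = 1.5, Var(x̄₁−x̄₂) = σ²(1/n₁ + 1/(k·n₁)) = σ²·(k+1)/(k·n₁).
So n₁ = (1 + 1/k)·((z_{α/2} + z_β)/d)² = 1.667 × (3.100/0.35)².
n₁ = 1.667 × 78.45 = 130.7.
Round up: n₁ = 131, giving n₂ = ⌈1.5 × 131⌉ = ⌈196.5⌉ = 197.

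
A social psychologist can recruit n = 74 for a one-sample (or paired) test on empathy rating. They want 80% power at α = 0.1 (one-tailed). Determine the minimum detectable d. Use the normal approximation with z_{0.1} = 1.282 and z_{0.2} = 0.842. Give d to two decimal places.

d_min ≈ 0.25

For a single sample (or paired design) of n = 74: d_min = (z_{α} + z_β)/√n.
z-sum = 1.282 + 0.842 = 2.124.
d_min = 2.124 / √74 = 2.124 / 8.602 = 0.247.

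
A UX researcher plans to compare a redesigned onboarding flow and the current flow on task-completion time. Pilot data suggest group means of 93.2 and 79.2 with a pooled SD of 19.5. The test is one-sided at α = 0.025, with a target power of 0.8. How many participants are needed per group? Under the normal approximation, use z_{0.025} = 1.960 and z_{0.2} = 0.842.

Cohen's d = |M₁ − M₂| / SD_pooled = |93.2 − 79.2| / 19.5 = 14.0 / 19.5 = 0.718.
For two independent groups with equal n: n = 2·((z_{α} + z_β) / d)².
z_{α} + z_β = 1.960 + 0.842 = 2.802.
n = 2 × (2.802 / 0.718)² = 2 × 3.903² = 2 × 15.23 = 30.5.
Round up to the next whole participant.

n = 31 per group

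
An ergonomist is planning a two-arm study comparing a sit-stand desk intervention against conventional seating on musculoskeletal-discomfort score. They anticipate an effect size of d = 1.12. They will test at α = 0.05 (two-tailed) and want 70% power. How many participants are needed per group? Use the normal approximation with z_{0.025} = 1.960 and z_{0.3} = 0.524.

n = 10 per group

For two independent groups with equal n: n = 2·((z_{α/2} + z_β) / d)².
z_{α/2} + z_β = 1.960 + 0.524 = 2.484.
n = 2 × (2.484 / 1.12)² = 2 × 2.218² = 2 × 4.92 = 9.8.
Round up to the next whole participant.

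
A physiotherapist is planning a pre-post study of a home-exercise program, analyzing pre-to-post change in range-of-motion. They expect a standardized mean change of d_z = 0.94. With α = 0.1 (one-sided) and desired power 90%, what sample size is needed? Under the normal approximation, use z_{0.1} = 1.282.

n = 8 pairs

For a paired (one-sample on differences) test: n = ((z_{α} + z_β) / d)².
z_{α} + z_β = 1.282 + 1.282 = 2.564.
n = (2.564 / 0.94)² = 2.728² = 7.44.
Round up.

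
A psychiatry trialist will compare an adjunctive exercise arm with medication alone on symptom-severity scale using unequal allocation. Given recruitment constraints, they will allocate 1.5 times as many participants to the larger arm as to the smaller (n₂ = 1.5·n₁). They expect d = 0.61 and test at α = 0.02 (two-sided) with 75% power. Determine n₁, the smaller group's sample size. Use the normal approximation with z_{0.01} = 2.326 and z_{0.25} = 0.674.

n₁ = 41

With allocation ratio k = n₂/n₁ = 1.5, Var(x̄₁−x̄₂) = σ²(1/n₁ + 1/(k·n₁)) = σ²·(k+1)/(k·n₁).
So n₁ = (1 + 1/k)·((z_{α/2} + z_β)/d)² = 1.667 × (3.000/0.61)².
n₁ = 1.667 × 24.19 = 40.3.
Round up: n₁ = 41, giving n₂ = ⌈1.5 × 41⌉ = ⌈61.5⌉ = 62.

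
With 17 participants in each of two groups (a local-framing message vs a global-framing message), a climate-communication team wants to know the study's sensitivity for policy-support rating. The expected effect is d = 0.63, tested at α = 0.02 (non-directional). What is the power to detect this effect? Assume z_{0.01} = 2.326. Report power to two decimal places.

For two equal groups, power = Φ(d·√(n/2) − z_{α/2}).
d·√(n/2) = 0.63 × √(17/2) = 0.63 × 2.915 = 1.837.
z_β = 1.837 − 2.326 = -0.489.
Power = Φ(-0.489) = 0.312.

power ≈ 0.31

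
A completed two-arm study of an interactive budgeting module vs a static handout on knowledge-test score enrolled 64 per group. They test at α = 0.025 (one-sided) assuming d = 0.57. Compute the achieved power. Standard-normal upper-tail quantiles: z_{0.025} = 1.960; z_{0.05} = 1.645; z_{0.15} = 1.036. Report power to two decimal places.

power ≈ 0.90

For two equal groups, power = Φ(d·√(n/2) − z_{α}).
d·√(n/2) = 0.57 × √(64/2) = 0.57 × 5.657 = 3.224.
z_β = 3.224 − 1.960 = 1.264.
Power = Φ(1.264) = 0.897.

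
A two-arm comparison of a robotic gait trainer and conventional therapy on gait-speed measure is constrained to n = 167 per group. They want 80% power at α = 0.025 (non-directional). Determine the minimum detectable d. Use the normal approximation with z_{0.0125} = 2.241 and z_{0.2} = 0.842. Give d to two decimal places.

For two independent groups of n = 167 each: d_min = (z_{α/2} + z_β)·√(2/n).
z-sum = 2.241 + 0.842 = 3.083.
d_min = 3.083 × √(2/167) = 3.083 × 0.1094 = 0.337.

d_min ≈ 0.34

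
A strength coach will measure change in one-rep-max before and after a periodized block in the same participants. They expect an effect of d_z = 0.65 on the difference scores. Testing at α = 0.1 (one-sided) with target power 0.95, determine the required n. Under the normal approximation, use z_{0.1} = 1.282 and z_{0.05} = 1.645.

n = 21 pairs

For a paired (one-sample on differences) test: n = ((z_{α} + z_β) / d)².
z_{α} + z_β = 1.282 + 1.645 = 2.927.
n = (2.927 / 0.65)² = 4.503² = 20.28.
Round up.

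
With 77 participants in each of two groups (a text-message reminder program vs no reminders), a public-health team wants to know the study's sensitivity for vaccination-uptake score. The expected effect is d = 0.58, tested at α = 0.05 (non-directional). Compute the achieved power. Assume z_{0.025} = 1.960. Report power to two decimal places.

power ≈ 0.95

For two equal groups, power = Φ(d·√(n/2) − z_{α/2}).
d·√(n/2) = 0.58 × √(77/2) = 0.58 × 6.205 = 3.599.
z_β = 3.599 − 1.960 = 1.639.
Power = Φ(1.639) = 0.949.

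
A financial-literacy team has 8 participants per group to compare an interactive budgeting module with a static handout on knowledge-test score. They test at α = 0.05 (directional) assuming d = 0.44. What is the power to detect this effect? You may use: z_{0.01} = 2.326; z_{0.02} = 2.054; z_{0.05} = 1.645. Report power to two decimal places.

For two equal groups, power = Φ(d·√(n/2) − z_{α}).
d·√(n/2) = 0.44 × √(8/2) = 0.44 × 2.000 = 0.880.
z_β = 0.880 − 1.645 = -0.765.
Power = Φ(-0.765) = 0.222.

power ≈ 0.22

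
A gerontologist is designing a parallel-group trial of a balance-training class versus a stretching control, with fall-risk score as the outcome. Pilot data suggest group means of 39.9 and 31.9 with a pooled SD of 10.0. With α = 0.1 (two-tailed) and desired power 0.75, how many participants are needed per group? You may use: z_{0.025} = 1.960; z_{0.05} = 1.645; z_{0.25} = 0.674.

Cohen's d = |M₁ − M₂| / SD_pooled = |39.9 − 31.9| / 10.0 = 8.0 / 10.0 = 0.800.
For two independent groups with equal n: n = 2·((z_{α/2} + z_β) / d)².
z_{α/2} + z_β = 1.645 + 0.674 = 2.319.
n = 2 × (2.319 / 0.800)² = 2 × 2.899² = 2 × 8.40 = 16.8.
Round up to the next whole participant.

n = 17 per group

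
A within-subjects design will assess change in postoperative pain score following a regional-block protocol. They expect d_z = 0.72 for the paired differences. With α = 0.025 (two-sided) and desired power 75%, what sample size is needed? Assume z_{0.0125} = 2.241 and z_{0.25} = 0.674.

For a paired (one-sample on differences) test: n = ((z_{α/2} + z_β) / d)².
z_{α/2} + z_β = 2.241 + 0.674 = 2.915.
n = (2.915 / 0.72)² = 4.049² = 16.39.
Round up.

n = 17 pairs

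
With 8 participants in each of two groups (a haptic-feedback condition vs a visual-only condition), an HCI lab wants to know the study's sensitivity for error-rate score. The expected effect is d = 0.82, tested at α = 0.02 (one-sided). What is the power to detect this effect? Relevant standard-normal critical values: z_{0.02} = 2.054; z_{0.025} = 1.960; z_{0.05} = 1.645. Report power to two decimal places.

For two equal groups, power = Φ(d·√(n/2) − z_{α}).
d·√(n/2) = 0.82 × √(8/2) = 0.82 × 2.000 = 1.640.
z_β = 1.640 − 2.054 = -0.414.
Power = Φ(-0.414) = 0.339.

power ≈ 0.34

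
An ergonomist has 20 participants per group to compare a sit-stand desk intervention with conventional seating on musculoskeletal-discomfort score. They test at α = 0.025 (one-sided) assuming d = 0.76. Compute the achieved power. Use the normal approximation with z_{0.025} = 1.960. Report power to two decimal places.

For two equal groups, power = Φ(d·√(n/2) − z_{α}).
d·√(n/2) = 0.76 × √(20/2) = 0.76 × 3.162 = 2.403.
z_β = 2.403 − 1.960 = 0.443.
Power = Φ(0.443) = 0.671.

power ≈ 0.67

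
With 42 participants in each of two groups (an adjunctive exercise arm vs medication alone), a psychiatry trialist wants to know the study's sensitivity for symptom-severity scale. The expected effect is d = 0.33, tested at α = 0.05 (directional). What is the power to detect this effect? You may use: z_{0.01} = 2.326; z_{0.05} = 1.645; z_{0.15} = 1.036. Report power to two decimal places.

power ≈ 0.45

For two equal groups, power = Φ(d·√(n/2) − z_{α}).
d·√(n/2) = 0.33 × √(42/2) = 0.33 × 4.583 = 1.512.
z_β = 1.512 − 1.645 = -0.133.
Power = Φ(-0.133) = 0.447.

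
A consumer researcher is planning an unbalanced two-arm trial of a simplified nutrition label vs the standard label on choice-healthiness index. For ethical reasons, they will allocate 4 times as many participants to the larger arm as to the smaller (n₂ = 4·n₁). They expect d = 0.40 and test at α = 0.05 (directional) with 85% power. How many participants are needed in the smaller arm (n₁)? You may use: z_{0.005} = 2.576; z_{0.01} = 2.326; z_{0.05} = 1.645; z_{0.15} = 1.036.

With allocation ratio k = n₂/n₁ = 4, Var(x̄₁−x̄₂) = σ²(1/n₁ + 1/(k·n₁)) = σ²·(k+1)/(k·n₁).
So n₁ = (1 + 1/k)·((z_{α} + z_β)/d)² = 1.250 × (2.681/0.40)².
n₁ = 1.250 × 44.92 = 56.2.
Round up: n₁ = 57, giving n₂ = 4 × 57 = 228.

n₁ = 57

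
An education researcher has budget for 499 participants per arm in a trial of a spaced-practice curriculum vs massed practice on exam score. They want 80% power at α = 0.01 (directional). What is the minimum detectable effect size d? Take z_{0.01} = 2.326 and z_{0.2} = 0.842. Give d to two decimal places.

d_min ≈ 0.20

For two independent groups of n = 499 each: d_min = (z_{α} + z_β)·√(2/n).
z-sum = 2.326 + 0.842 = 3.168.
d_min = 3.168 × √(2/499) = 3.168 × 0.0633 = 0.201.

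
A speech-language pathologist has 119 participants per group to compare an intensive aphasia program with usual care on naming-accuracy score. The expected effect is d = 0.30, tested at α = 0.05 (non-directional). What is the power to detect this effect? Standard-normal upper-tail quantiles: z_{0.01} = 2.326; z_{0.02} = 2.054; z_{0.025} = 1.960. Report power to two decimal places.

power ≈ 0.64

For two equal groups, power = Φ(d·√(n/2) − z_{α/2}).
d·√(n/2) = 0.30 × √(119/2) = 0.30 × 7.714 = 2.314.
z_β = 2.314 − 1.960 = 0.354.
Power = Φ(0.354) = 0.638.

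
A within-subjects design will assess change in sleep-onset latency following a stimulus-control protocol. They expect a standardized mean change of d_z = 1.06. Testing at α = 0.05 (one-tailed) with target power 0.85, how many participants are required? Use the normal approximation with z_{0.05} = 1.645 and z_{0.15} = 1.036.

For a paired (one-sample on differences) test: n = ((z_{α} + z_β) / d)².
z_{α} + z_β = 1.645 + 1.036 = 2.681.
n = (2.681 / 1.06)² = 2.529² = 6.40.
Round up.

n = 7 pairs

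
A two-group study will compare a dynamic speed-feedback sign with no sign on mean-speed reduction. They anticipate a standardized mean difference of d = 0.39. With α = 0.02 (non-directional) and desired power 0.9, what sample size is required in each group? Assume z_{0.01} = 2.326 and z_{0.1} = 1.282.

For two independent groups with equal n: n = 2·((z_{α/2} + z_β) / d)².
z_{α/2} + z_β = 2.326 + 1.282 = 3.608.
n = 2 × (3.608 / 0.39)² = 2 × 9.251² = 2 × 85.59 = 171.2.
Round up to the next whole participant.

n = 172 per group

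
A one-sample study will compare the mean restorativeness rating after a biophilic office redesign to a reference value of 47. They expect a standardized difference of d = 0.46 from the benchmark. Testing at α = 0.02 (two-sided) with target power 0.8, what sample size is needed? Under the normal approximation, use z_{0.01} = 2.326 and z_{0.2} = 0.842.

For a one-sample test: n = ((z_{α/2} + z_β) / d)².
z_{α/2} + z_β = 2.326 + 0.842 = 3.168.
n = (3.168 / 0.46)² = 6.887² = 47.43.
Round up.

n = 48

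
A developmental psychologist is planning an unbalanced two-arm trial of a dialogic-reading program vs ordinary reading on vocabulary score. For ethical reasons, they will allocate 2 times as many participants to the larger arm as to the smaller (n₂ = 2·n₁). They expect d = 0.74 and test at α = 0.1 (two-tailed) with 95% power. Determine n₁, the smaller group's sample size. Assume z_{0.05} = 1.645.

n₁ = 30

With allocation ratio k = n₂/n₁ = 2, Var(x̄₁−x̄₂) = σ²(1/n₁ + 1/(k·n₁)) = σ²·(k+1)/(k·n₁).
So n₁ = (1 + 1/k)·((z_{α/2} + z_β)/d)² = 1.500 × (3.290/0.74)².
n₁ = 1.500 × 19.77 = 29.6.
Round up: n₁ = 30, giving n₂ = 2 × 30 = 60.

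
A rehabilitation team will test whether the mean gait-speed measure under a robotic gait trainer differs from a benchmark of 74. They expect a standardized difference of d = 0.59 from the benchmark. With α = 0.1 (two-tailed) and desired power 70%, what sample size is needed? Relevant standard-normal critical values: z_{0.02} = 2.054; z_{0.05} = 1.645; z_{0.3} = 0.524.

n = 14

For a one-sample test: n = ((z_{α/2} + z_β) / d)².
z_{α/2} + z_β = 1.645 + 0.524 = 2.169.
n = (2.169 / 0.59)² = 3.676² = 13.51.
Round up.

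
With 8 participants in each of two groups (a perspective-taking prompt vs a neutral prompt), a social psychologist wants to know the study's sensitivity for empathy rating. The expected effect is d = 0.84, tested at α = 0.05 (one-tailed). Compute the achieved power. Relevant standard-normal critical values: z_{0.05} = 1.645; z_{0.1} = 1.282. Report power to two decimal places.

For two equal groups, power = Φ(d·√(n/2) − z_{α}).
d·√(n/2) = 0.84 × √(8/2) = 0.84 × 2.000 = 1.680.
z_β = 1.680 − 1.645 = 0.035.
Power = Φ(0.035) = 0.514.

power ≈ 0.51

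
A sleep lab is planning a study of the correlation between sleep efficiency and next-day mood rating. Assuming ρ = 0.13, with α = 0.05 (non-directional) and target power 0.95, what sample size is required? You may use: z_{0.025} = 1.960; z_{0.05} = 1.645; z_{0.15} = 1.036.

Fisher's z: C = ½·ln((1+r)/(1−r)) = ½·ln(1.2989) = 0.1307.
n = ((z_{α/2} + z_β)/C)² + 3.
(1.960 + 1.645) / 0.1307 = 3.605 / 0.1307 = 27.582.
n = 27.582² + 3 = 760.78 + 3 = 763.8.
Round up.

n = 764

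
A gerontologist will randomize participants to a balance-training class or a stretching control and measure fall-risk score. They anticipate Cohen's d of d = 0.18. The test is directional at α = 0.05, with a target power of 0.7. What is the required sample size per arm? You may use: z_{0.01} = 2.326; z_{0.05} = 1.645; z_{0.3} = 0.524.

n = 291 per group

For two independent groups with equal n: n = 2·((z_{α} + z_β) / d)².
z_{α} + z_β = 1.645 + 0.524 = 2.169.
n = 2 × (2.169 / 0.18)² = 2 × 12.050² = 2 × 145.20 = 290.4.
Round up to the next whole participant.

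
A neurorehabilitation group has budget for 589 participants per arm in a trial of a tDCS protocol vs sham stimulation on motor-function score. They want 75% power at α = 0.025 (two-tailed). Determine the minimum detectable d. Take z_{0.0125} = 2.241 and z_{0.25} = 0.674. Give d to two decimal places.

d_min ≈ 0.17

For two independent groups of n = 589 each: d_min = (z_{α/2} + z_β)·√(2/n).
z-sum = 2.241 + 0.674 = 2.915.
d_min = 2.915 × √(2/589) = 2.915 × 0.0583 = 0.170.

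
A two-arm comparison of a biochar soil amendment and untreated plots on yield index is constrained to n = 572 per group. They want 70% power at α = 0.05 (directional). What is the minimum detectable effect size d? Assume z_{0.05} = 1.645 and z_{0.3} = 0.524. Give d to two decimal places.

For two independent groups of n = 572 each: d_min = (z_{α} + z_β)·√(2/n).
z-sum = 1.645 + 0.524 = 2.169.
d_min = 2.169 × √(2/572) = 2.169 × 0.0591 = 0.128.

d_min ≈ 0.13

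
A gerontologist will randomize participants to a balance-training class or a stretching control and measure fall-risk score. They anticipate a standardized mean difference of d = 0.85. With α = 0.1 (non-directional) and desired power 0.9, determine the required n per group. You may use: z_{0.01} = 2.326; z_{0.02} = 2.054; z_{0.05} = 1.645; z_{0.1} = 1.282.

For two independent groups with equal n: n = 2·((z_{α/2} + z_β) / d)².
z_{α/2} + z_β = 1.645 + 1.282 = 2.927.
n = 2 × (2.927 / 0.85)² = 2 × 3.444² = 2 × 11.86 = 23.7.
Round up to the next whole participant.

n = 24 per group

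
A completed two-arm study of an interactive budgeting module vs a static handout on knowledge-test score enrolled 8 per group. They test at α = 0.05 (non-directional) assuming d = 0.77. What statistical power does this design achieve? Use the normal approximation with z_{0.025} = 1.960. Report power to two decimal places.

For two equal groups, power = Φ(d·√(n/2) − z_{α/2}).
d·√(n/2) = 0.77 × √(8/2) = 0.77 × 2.000 = 1.540.
z_β = 1.540 − 1.960 = -0.420.
Power = Φ(-0.420) = 0.337.

power ≈ 0.34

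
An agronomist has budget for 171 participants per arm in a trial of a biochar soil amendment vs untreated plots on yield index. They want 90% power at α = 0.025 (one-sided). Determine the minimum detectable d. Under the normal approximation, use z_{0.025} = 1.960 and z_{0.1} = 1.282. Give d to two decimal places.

For two independent groups of n = 171 each: d_min = (z_{α} + z_β)·√(2/n).
z-sum = 1.960 + 1.282 = 3.242.
d_min = 3.242 × √(2/171) = 3.242 × 0.1081 = 0.351.

d_min ≈ 0.35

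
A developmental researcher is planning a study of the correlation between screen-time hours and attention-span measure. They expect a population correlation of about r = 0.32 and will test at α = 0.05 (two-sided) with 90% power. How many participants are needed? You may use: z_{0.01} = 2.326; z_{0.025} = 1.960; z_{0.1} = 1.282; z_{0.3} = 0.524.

Fisher's z: C = ½·ln((1+r)/(1−r)) = ½·ln(1.9412) = 0.3316.
n = ((z_{α/2} + z_β)/C)² + 3.
(1.960 + 1.282) / 0.3316 = 3.242 / 0.3316 = 9.777.
n = 9.777² + 3 = 95.59 + 3 = 98.6.
Round up.

n = 99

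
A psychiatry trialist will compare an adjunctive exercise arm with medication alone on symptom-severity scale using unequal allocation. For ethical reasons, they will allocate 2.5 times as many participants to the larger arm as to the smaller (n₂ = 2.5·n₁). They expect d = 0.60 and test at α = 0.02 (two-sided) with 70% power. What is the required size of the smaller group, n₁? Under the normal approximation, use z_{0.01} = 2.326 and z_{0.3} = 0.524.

With allocation ratio k = n₂/n₁ = 2.5, Var(x̄₁−x̄₂) = σ²(1/n₁ + 1/(k·n₁)) = σ²·(k+1)/(k·n₁).
So n₁ = (1 + 1/k)·((z_{α/2} + z_β)/d)² = 1.400 × (2.850/0.60)².
n₁ = 1.400 × 22.56 = 31.6.
Round up: n₁ = 32, giving n₂ = 2.5 × 32 = 80.

n₁ = 32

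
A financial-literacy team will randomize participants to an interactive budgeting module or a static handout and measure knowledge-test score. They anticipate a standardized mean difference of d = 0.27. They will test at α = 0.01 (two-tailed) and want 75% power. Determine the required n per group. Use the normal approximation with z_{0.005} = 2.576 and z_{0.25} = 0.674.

For two independent groups with equal n: n = 2·((z_{α/2} + z_β) / d)².
z_{α/2} + z_β = 2.576 + 0.674 = 3.250.
n = 2 × (3.250 / 0.27)² = 2 × 12.037² = 2 × 144.89 = 289.8.
Round up to the next whole participant.

n = 290 per group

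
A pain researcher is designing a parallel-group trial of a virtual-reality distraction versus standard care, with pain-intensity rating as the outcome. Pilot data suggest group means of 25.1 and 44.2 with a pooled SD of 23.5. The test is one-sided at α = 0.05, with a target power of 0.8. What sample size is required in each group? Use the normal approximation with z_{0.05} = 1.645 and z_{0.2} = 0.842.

Cohen's d = |M₁ − M₂| / SD_pooled = |25.1 − 44.2| / 23.5 = 19.1 / 23.5 = 0.813.
For two independent groups with equal n: n = 2·((z_{α} + z_β) / d)².
z_{α} + z_β = 1.645 + 0.842 = 2.487.
n = 2 × (2.487 / 0.813)² = 2 × 3.059² = 2 × 9.36 = 18.7.
Round up to the next whole participant.

n = 19 per group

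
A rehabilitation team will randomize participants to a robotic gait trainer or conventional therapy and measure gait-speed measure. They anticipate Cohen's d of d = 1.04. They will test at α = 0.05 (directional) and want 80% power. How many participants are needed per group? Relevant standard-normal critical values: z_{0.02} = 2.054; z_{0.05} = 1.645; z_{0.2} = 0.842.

For two independent groups with equal n: n = 2·((z_{α} + z_β) / d)².
z_{α} + z_β = 1.645 + 0.842 = 2.487.
n = 2 × (2.487 / 1.04)² = 2 × 2.391² = 2 × 5.72 = 11.4.
Round up to the next whole participant.

n = 12 per group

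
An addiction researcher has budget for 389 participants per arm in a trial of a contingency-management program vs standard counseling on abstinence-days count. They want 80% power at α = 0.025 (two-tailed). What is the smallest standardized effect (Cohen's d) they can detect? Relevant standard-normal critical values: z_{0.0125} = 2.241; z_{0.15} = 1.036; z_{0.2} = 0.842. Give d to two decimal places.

d_min ≈ 0.22

For two independent groups of n = 389 each: d_min = (z_{α/2} + z_β)·√(2/n).
z-sum = 2.241 + 0.842 = 3.083.
d_min = 3.083 × √(2/389) = 3.083 × 0.0717 = 0.221.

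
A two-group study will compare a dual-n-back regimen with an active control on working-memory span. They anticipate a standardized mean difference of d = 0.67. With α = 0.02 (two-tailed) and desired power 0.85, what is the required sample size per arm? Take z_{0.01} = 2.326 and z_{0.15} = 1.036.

n = 51 per group

For two independent groups with equal n: n = 2·((z_{α/2} + z_β) / d)².
z_{α/2} + z_β = 2.326 + 1.036 = 3.362.
n = 2 × (3.362 / 0.67)² = 2 × 5.018² = 2 × 25.18 = 50.4.
Round up to the next whole participant.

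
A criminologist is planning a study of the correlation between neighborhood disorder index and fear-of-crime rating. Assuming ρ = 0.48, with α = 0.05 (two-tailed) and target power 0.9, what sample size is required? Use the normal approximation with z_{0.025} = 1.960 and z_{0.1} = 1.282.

n = 42

Fisher's z: C = ½·ln((1+r)/(1−r)) = ½·ln(2.8462) = 0.5230.
n = ((z_{α/2} + z_β)/C)² + 3.
(1.960 + 1.282) / 0.5230 = 3.242 / 0.5230 = 6.199.
n = 6.199² + 3 = 38.43 + 3 = 41.4.
Round up.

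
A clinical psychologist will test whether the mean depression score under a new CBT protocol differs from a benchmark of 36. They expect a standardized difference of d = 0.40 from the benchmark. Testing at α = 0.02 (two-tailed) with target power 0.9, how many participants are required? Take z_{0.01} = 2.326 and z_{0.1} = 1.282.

For a one-sample test: n = ((z_{α/2} + z_β) / d)².
z_{α/2} + z_β = 2.326 + 1.282 = 3.608.
n = (3.608 / 0.40)² = 9.020² = 81.36.
Round up.

n = 82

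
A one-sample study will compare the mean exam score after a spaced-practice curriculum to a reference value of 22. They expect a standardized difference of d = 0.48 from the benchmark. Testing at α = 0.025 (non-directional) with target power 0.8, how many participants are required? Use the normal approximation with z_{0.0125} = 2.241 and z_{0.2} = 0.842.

For a one-sample test: n = ((z_{α/2} + z_β) / d)².
z_{α/2} + z_β = 2.241 + 0.842 = 3.083.
n = (3.083 / 0.48)² = 6.423² = 41.25.
Round up.

n = 42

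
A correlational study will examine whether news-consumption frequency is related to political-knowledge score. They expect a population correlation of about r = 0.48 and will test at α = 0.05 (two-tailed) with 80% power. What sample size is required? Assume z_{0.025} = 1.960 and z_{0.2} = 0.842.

Fisher's z: C = ½·ln((1+r)/(1−r)) = ½·ln(2.8462) = 0.5230.
n = ((z_{α/2} + z_β)/C)² + 3.
(1.960 + 0.842) / 0.5230 = 2.802 / 0.5230 = 5.358.
n = 5.358² + 3 = 28.70 + 3 = 31.7.
Round up.

n = 32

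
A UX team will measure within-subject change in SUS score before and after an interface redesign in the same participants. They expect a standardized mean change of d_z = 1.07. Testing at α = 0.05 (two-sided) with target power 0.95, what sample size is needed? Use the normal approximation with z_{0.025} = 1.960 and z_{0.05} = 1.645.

For a paired (one-sample on differences) test: n = ((z_{α/2} + z_β) / d)².
z_{α/2} + z_β = 1.960 + 1.645 = 3.605.
n = (3.605 / 1.07)² = 3.369² = 11.35.
Round up.

n = 12 pairs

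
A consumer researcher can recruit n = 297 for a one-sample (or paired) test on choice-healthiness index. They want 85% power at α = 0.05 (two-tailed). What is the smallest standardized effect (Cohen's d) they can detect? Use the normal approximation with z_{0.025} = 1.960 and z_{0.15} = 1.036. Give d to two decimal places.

For a single sample (or paired design) of n = 297: d_min = (z_{α/2} + z_β)/√n.
z-sum = 1.960 + 1.036 = 2.996.
d_min = 2.996 / √297 = 2.996 / 17.234 = 0.174.

d_min ≈ 0.17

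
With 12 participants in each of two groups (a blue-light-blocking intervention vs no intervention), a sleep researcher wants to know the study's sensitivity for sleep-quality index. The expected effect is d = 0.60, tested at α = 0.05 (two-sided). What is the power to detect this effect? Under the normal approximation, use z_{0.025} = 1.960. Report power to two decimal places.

power ≈ 0.31

For two equal groups, power = Φ(d·√(n/2) − z_{α/2}).
d·√(n/2) = 0.60 × √(12/2) = 0.60 × 2.449 = 1.470.
z_β = 1.470 − 1.960 = -0.490.
Power = Φ(-0.490) = 0.312.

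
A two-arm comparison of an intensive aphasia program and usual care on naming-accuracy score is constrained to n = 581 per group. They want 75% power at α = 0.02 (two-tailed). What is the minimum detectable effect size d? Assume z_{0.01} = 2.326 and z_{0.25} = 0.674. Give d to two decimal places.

For two independent groups of n = 581 each: d_min = (z_{α/2} + z_β)·√(2/n).
z-sum = 2.326 + 0.674 = 3.000.
d_min = 3.000 × √(2/581) = 3.000 × 0.0587 = 0.176.

d_min ≈ 0.18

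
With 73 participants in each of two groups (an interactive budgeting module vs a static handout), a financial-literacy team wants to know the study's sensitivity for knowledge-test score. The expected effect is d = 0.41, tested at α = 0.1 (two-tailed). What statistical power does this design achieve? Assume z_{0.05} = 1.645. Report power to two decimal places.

power ≈ 0.80

For two equal groups, power = Φ(d·√(n/2) − z_{α/2}).
d·√(n/2) = 0.41 × √(73/2) = 0.41 × 6.042 = 2.477.
z_β = 2.477 − 1.645 = 0.832.
Power = Φ(0.832) = 0.797.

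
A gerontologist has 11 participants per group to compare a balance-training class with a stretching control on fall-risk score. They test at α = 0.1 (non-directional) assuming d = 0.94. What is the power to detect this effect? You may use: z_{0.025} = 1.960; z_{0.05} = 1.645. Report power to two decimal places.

power ≈ 0.71

For two equal groups, power = Φ(d·√(n/2) − z_{α/2}).
d·√(n/2) = 0.94 × √(11/2) = 0.94 × 2.345 = 2.204.
z_β = 2.204 − 1.645 = 0.559.
Power = Φ(0.559) = 0.712.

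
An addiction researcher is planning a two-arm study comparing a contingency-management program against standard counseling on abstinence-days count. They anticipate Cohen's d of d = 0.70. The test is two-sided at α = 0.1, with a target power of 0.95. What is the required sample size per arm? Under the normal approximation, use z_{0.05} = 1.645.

n = 45 per group

For two independent groups with equal n: n = 2·((z_{α/2} + z_β) / d)².
z_{α/2} + z_β = 1.645 + 1.645 = 3.290.
n = 2 × (3.290 / 0.70)² = 2 × 4.700² = 2 × 22.09 = 44.2.
Round up to the next whole participant.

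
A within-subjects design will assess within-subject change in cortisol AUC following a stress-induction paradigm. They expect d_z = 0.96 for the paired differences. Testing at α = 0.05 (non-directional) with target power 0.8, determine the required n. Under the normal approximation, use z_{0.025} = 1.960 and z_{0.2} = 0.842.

For a paired (one-sample on differences) test: n = ((z_{α/2} + z_β) / d)².
z_{α/2} + z_β = 1.960 + 0.842 = 2.802.
n = (2.802 / 0.96)² = 2.919² = 8.52.
Round up.

n = 9 pairs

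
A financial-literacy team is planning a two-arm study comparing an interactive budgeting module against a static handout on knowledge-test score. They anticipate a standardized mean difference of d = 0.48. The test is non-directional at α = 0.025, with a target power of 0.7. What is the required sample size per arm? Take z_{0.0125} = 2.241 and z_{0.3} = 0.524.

n = 67 per group

For two independent groups with equal n: n = 2·((z_{α/2} + z_β) / d)².
z_{α/2} + z_β = 2.241 + 0.524 = 2.765.
n = 2 × (2.765 / 0.48)² = 2 × 5.760² = 2 × 33.18 = 66.4.
Round up to the next whole participant.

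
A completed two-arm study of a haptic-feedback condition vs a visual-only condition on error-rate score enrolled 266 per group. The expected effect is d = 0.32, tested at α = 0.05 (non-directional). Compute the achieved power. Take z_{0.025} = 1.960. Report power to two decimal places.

For two equal groups, power = Φ(d·√(n/2) − z_{α/2}).
d·√(n/2) = 0.32 × √(266/2) = 0.32 × 11.533 = 3.690.
z_β = 3.690 − 1.960 = 1.730.
Power = Φ(1.730) = 0.958.

power ≈ 0.96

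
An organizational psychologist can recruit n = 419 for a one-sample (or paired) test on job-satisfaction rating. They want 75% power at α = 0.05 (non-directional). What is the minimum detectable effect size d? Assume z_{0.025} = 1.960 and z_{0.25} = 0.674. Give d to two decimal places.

For a single sample (or paired design) of n = 419: d_min = (z_{α/2} + z_β)/√n.
z-sum = 1.960 + 0.674 = 2.634.
d_min = 2.634 / √419 = 2.634 / 20.469 = 0.129.

d_min ≈ 0.13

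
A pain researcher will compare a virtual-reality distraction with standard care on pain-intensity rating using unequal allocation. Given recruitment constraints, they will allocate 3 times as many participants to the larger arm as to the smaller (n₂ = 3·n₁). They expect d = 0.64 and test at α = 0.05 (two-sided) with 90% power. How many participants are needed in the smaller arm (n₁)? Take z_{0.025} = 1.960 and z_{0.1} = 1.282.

n₁ = 35

With allocation ratio k = n₂/n₁ = 3, Var(x̄₁−x̄₂) = σ²(1/n₁ + 1/(k·n₁)) = σ²·(k+1)/(k·n₁).
So n₁ = (1 + 1/k)·((z_{α/2} + z_β)/d)² = 1.333 × (3.242/0.64)².
n₁ = 1.333 × 25.66 = 34.2.
Round up: n₁ = 35, giving n₂ = 3 × 35 = 105.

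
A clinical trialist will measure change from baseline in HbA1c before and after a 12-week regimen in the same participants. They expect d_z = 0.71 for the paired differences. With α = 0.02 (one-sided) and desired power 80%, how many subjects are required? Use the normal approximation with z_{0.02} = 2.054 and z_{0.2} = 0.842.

n = 17 pairs

For a paired (one-sample on differences) test: n = ((z_{α} + z_β) / d)².
z_{α} + z_β = 2.054 + 0.842 = 2.896.
n = (2.896 / 0.71)² = 4.079² = 16.64.
Round up.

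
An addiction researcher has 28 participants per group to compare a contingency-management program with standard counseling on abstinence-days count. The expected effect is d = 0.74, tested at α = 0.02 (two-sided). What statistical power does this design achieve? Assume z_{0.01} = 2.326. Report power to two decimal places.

For two equal groups, power = Φ(d·√(n/2) − z_{α/2}).
d·√(n/2) = 0.74 × √(28/2) = 0.74 × 3.742 = 2.769.
z_β = 2.769 − 2.326 = 0.443.
Power = Φ(0.443) = 0.671.

power ≈ 0.67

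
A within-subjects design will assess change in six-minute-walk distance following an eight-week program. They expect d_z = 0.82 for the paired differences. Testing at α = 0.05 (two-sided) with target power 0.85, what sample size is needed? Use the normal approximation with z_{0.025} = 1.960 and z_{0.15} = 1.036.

n = 14 pairs

For a paired (one-sample on differences) test: n = ((z_{α/2} + z_β) / d)².
z_{α/2} + z_β = 1.960 + 1.036 = 2.996.
n = (2.996 / 0.82)² = 3.654² = 13.35.
Round up.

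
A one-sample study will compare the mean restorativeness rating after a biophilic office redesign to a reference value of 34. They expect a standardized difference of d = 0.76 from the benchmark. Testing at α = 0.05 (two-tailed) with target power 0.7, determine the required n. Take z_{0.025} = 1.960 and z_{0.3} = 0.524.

For a one-sample test: n = ((z_{α/2} + z_β) / d)².
z_{α/2} + z_β = 1.960 + 0.524 = 2.484.
n = (2.484 / 0.76)² = 3.268² = 10.68.
Round up.

n = 11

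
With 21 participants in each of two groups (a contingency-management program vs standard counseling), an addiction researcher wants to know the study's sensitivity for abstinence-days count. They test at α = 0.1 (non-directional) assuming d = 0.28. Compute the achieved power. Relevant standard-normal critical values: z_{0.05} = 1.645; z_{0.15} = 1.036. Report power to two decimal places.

For two equal groups, power = Φ(d·√(n/2) − z_{α/2}).
d·√(n/2) = 0.28 × √(21/2) = 0.28 × 3.240 = 0.907.
z_β = 0.907 − 1.645 = -0.738.
Power = Φ(-0.738) = 0.230.

power ≈ 0.23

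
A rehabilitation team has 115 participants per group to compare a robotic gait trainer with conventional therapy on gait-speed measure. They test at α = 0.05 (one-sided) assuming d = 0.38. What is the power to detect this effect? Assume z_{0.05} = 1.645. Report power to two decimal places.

For two equal groups, power = Φ(d·√(n/2) − z_{α}).
d·√(n/2) = 0.38 × √(115/2) = 0.38 × 7.583 = 2.881.
z_β = 2.881 − 1.645 = 1.236.
Power = Φ(1.236) = 0.892.

power ≈ 0.89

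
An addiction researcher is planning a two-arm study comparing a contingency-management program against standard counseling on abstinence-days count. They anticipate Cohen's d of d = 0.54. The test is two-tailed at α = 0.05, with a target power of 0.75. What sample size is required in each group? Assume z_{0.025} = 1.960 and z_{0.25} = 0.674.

n = 48 per group

For two independent groups with equal n: n = 2·((z_{α/2} + z_β) / d)².
z_{α/2} + z_β = 1.960 + 0.674 = 2.634.
n = 2 × (2.634 / 0.54)² = 2 × 4.878² = 2 × 23.79 = 47.6.
Round up to the next whole participant.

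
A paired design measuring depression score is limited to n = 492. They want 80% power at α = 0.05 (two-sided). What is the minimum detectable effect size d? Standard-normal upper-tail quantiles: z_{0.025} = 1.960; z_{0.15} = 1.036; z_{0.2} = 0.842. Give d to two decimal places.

d_min ≈ 0.13

For a single sample (or paired design) of n = 492: d_min = (z_{α/2} + z_β)/√n.
z-sum = 1.960 + 0.842 = 2.802.
d_min = 2.802 / √492 = 2.802 / 22.181 = 0.126.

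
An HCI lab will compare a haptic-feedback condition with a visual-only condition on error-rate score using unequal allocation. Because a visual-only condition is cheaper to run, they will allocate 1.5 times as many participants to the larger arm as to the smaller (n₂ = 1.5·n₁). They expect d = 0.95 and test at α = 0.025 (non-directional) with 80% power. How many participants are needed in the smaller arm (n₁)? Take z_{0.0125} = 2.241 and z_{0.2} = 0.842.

n₁ = 18

With allocation ratio k = n₂/n₁ = 1.5, Var(x̄₁−x̄₂) = σ²(1/n₁ + 1/(k·n₁)) = σ²·(k+1)/(k·n₁).
So n₁ = (1 + 1/k)·((z_{α/2} + z_β)/d)² = 1.667 × (3.083/0.95)².
n₁ = 1.667 × 10.53 = 17.6.
Round up: n₁ = 18, giving n₂ = 1.5 × 18 = 27.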